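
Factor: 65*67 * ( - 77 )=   - 5^1 *7^1 * 11^1 * 13^1*67^1 =-  335335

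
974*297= 289278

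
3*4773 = 14319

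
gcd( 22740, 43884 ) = 12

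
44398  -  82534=-38136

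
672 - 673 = -1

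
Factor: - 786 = - 2^1 * 3^1*131^1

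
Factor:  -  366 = - 2^1*3^1*61^1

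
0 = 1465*0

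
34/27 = 1+ 7/27 = 1.26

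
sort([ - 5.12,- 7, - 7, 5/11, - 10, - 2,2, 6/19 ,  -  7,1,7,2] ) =[ - 10, - 7, -7,-7, - 5.12,  -  2,6/19,5/11,  1,  2,2,7] 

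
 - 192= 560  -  752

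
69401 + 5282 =74683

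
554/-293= - 554/293 =- 1.89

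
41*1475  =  60475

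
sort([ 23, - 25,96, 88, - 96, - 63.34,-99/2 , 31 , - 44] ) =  [ - 96, - 63.34, - 99/2, - 44 , - 25,23,31, 88, 96]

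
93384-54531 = 38853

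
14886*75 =1116450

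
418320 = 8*52290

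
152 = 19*8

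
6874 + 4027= 10901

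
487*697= 339439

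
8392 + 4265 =12657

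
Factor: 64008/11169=2^3*7^1*17^ ( - 1)*73^( - 1) * 127^1  =  7112/1241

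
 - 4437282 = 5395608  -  9832890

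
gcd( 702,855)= 9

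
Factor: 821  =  821^1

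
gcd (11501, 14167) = 31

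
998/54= 499/27  =  18.48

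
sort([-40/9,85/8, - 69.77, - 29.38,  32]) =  [-69.77, - 29.38, - 40/9,85/8,32]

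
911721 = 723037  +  188684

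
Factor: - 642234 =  -2^1*3^1*29^1*3691^1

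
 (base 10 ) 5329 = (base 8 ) 12321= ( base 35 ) 4c9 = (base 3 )21022101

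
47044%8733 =3379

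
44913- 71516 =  - 26603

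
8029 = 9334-1305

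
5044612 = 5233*964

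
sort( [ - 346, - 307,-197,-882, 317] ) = [ - 882, -346,- 307, - 197, 317 ]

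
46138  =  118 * 391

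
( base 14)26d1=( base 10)6847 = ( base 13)3169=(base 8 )15277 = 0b1101010111111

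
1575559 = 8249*191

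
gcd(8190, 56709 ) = 9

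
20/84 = 5/21=0.24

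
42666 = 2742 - - 39924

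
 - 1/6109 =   -  1 + 6108/6109 = - 0.00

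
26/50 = 13/25 = 0.52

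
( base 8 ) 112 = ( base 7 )134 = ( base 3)2202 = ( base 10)74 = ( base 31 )2C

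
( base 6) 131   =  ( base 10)55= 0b110111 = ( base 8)67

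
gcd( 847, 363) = 121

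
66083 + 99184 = 165267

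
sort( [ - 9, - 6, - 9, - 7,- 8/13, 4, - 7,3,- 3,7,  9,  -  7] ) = [-9, - 9, - 7,  -  7,  -  7, - 6 , - 3,  -  8/13,3,4,7,9 ]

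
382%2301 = 382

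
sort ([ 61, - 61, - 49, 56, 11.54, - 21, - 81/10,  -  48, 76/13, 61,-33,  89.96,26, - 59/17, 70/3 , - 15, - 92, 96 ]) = [ - 92,-61, - 49, - 48, - 33, - 21, - 15, - 81/10, - 59/17,76/13, 11.54,70/3,26,56, 61,61, 89.96,96]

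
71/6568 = 71/6568= 0.01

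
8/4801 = 8/4801 = 0.00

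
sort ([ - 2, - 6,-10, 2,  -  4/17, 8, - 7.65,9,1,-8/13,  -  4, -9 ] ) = [ - 10, - 9,- 7.65, - 6, - 4,-2, - 8/13, -4/17, 1 , 2,8,  9 ] 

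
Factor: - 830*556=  - 2^3*5^1*83^1*139^1  =  - 461480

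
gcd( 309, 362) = 1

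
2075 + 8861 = 10936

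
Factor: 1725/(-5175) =-1/3 =- 3^(  -  1)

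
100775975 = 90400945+10375030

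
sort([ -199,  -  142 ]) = [ - 199,  -  142]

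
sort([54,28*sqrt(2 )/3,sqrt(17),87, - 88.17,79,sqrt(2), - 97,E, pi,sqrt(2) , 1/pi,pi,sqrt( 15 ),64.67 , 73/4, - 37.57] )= [ - 97, - 88.17, - 37.57,1/pi,sqrt( 2), sqrt(2),E,pi,pi, sqrt( 15), sqrt(17),28*sqrt( 2) /3,73/4,54,64.67,79,87 ] 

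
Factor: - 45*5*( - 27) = 3^5*5^2 = 6075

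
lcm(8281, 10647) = 74529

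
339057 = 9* 37673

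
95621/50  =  1912 + 21/50 = 1912.42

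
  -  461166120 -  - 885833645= 424667525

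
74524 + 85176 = 159700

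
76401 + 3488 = 79889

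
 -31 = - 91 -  - 60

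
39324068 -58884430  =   - 19560362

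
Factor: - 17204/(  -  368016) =23/492=2^( - 2) *3^( - 1)*23^1 * 41^ (-1)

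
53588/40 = 1339 + 7/10 = 1339.70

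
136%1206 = 136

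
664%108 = 16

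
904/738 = 1+83/369 = 1.22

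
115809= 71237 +44572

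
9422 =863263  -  853841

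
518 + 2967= 3485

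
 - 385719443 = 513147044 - 898866487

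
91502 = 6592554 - 6501052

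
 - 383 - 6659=-7042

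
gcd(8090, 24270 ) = 8090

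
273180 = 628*435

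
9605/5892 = 9605/5892 = 1.63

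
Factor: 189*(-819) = -3^5*7^2*13^1 = - 154791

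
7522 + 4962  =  12484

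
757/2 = 757/2 = 378.50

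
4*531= 2124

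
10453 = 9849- - 604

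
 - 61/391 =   -  61/391 = - 0.16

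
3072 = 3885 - 813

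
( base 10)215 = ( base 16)d7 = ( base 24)8n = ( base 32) 6N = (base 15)e5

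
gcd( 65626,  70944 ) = 2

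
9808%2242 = 840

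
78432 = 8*9804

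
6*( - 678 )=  - 4068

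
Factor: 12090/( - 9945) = -2^1*3^(  -  1)*17^(-1) *31^1 = -62/51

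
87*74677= 6496899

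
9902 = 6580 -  - 3322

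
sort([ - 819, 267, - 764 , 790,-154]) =[-819,- 764,- 154, 267,  790]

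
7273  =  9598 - 2325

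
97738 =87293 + 10445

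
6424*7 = 44968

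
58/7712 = 29/3856 = 0.01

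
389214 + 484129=873343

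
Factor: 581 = 7^1*83^1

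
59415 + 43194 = 102609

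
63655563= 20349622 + 43305941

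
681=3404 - 2723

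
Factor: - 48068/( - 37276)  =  61^1*197^1*9319^(  -  1) = 12017/9319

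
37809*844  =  31910796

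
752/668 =1 + 21/167= 1.13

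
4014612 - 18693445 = - 14678833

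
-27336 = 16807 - 44143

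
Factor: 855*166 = 2^1  *3^2*5^1*19^1*83^1 = 141930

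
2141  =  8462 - 6321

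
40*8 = 320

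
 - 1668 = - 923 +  - 745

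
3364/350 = 9+107/175 = 9.61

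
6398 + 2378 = 8776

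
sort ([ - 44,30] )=[ -44,30]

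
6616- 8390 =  - 1774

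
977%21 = 11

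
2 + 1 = 3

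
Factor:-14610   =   - 2^1* 3^1* 5^1 *487^1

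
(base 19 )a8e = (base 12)2228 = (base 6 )25252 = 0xec0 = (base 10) 3776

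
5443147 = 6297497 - 854350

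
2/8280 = 1/4140 = 0.00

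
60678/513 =118 + 16/57= 118.28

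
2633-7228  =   - 4595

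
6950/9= 6950/9= 772.22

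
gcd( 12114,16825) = 673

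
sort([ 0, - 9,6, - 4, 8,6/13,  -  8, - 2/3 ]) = [ -9, - 8,-4,-2/3,  0,6/13, 6,8 ]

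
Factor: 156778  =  2^1 *43^1*1823^1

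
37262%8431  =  3538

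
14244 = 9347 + 4897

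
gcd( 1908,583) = 53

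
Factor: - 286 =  - 2^1*11^1 * 13^1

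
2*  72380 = 144760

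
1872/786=312/131 = 2.38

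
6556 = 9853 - 3297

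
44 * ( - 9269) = - 407836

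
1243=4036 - 2793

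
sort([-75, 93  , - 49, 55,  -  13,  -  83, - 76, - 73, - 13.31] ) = [-83, - 76, - 75,-73,  -  49,-13.31, -13,  55,  93] 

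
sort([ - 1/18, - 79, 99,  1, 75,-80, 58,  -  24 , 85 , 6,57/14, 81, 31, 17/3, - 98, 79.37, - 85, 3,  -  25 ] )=[ - 98, - 85, - 80 ,-79, -25, - 24, - 1/18,  1, 3,57/14, 17/3,6 , 31,  58,75,  79.37, 81,85,99]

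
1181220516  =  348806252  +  832414264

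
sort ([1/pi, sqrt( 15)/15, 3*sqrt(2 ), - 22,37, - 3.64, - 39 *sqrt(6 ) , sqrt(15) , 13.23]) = [  -  39*sqrt(6), - 22 , - 3.64,sqrt(15)/15,1/pi, sqrt( 15) , 3*sqrt( 2), 13.23,37 ]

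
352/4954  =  176/2477 =0.07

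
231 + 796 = 1027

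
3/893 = 3/893  =  0.00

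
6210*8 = 49680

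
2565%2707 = 2565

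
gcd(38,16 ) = 2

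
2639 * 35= 92365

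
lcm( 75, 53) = 3975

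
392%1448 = 392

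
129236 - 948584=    -819348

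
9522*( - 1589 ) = - 15130458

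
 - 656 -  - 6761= 6105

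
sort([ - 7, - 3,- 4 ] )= [ -7, - 4,- 3]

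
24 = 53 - 29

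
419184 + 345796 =764980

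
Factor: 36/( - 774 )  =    -  2^1*43^( - 1) = - 2/43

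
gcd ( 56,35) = 7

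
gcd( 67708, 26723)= 1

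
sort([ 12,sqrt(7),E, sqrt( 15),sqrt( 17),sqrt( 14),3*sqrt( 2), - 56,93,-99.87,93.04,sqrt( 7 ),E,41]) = [ - 99.87, - 56,  sqrt( 7 ),sqrt( 7 ),E,E, sqrt( 14),sqrt(  15 ),sqrt( 17), 3*sqrt(2),  12,41 , 93, 93.04]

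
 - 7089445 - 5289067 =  - 12378512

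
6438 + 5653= 12091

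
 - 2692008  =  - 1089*2472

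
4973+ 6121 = 11094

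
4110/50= 82 + 1/5 = 82.20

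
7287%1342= 577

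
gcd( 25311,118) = 59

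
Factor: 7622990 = 2^1*5^1 * 19^1*53^1*757^1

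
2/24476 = 1/12238 =0.00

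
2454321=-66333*( - 37) 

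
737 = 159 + 578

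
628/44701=628/44701 =0.01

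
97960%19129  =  2315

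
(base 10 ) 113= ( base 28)41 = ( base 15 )78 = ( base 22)53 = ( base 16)71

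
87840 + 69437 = 157277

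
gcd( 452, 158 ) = 2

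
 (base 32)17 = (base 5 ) 124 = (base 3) 1110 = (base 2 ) 100111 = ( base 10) 39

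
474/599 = 474/599 = 0.79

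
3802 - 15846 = -12044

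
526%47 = 9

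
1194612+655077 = 1849689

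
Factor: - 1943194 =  - 2^1*11^1* 88327^1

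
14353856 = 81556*176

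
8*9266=74128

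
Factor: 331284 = 2^2 *3^1*19^1*1453^1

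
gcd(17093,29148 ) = 1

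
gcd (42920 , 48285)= 5365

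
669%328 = 13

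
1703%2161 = 1703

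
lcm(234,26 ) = 234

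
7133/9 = 792+5/9   =  792.56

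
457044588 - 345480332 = 111564256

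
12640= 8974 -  - 3666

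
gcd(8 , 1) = 1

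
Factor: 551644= 2^2 *137911^1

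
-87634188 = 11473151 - 99107339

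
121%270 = 121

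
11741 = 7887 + 3854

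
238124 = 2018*118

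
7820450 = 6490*1205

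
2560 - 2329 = 231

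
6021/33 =2007/11= 182.45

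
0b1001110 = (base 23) 39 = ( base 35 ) 28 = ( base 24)36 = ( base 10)78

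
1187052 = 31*38292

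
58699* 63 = 3698037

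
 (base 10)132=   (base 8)204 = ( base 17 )7d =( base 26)52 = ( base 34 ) 3U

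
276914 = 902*307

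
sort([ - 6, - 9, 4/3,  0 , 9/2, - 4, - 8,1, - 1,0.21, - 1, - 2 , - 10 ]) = [ - 10, - 9, - 8, - 6, - 4,-2, - 1, - 1 , 0,0.21, 1,4/3, 9/2] 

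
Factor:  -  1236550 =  - 2^1 * 5^2*7^1*3533^1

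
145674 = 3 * 48558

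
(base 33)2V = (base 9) 117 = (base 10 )97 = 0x61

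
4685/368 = 12 + 269/368 = 12.73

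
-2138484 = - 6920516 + 4782032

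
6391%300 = 91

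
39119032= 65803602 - 26684570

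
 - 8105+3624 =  - 4481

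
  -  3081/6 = -1027/2 = - 513.50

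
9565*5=47825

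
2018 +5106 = 7124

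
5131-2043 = 3088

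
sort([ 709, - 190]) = [ - 190, 709] 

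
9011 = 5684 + 3327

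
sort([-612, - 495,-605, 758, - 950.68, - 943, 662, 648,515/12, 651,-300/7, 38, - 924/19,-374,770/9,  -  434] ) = [-950.68 ,-943,-612,-605,-495,-434, - 374, - 924/19,-300/7, 38,515/12, 770/9, 648,651, 662, 758] 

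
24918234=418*59613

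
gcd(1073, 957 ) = 29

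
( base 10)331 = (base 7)652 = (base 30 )b1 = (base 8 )513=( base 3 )110021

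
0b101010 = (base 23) 1j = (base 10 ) 42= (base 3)1120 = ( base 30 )1C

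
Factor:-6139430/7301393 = -558130/663763 = - 2^1*5^1*55813^1*663763^( - 1)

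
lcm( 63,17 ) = 1071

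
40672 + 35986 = 76658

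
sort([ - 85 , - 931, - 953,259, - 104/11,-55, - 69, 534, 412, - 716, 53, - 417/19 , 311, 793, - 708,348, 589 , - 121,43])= [ - 953, - 931 , - 716 , - 708 ,  -  121, - 85, - 69, - 55, - 417/19, - 104/11 , 43, 53,259, 311, 348,  412,534,589,793]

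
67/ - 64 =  - 67/64 = - 1.05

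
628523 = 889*707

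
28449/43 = 28449/43 = 661.60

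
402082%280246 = 121836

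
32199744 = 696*46264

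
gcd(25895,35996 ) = 1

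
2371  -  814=1557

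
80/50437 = 80/50437 =0.00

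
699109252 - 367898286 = 331210966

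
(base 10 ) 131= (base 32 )43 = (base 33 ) 3W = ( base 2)10000011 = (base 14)95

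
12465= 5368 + 7097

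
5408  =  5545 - 137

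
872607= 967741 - 95134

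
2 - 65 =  - 63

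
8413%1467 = 1078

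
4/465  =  4/465 = 0.01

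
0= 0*61874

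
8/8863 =8/8863 = 0.00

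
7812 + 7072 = 14884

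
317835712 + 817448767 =1135284479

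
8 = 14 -6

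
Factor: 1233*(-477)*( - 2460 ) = 2^2*3^5 * 5^1 * 41^1 * 53^1*137^1  =  1446826860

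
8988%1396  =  612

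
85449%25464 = 9057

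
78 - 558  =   - 480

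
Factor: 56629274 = 2^1 * 13^1  *2178049^1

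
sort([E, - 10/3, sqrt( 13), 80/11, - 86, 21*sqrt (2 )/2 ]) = [ - 86, - 10/3, E, sqrt(13), 80/11, 21*sqrt( 2 ) /2]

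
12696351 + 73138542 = 85834893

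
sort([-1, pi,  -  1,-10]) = [ - 10 , - 1,  -  1,pi ] 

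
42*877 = 36834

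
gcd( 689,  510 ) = 1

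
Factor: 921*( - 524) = -2^2*3^1*131^1*307^1 = - 482604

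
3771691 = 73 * 51667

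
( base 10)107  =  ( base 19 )5C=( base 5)412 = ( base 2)1101011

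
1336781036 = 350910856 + 985870180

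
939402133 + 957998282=1897400415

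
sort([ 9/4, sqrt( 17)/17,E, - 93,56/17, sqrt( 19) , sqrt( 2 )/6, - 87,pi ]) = [ - 93, - 87, sqrt(2 )/6,sqrt( 17)/17, 9/4, E , pi, 56/17,  sqrt( 19) ] 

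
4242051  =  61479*69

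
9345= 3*3115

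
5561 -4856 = 705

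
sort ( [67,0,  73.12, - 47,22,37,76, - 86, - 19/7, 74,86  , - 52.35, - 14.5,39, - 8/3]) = [-86  , - 52.35 , - 47, - 14.5,-19/7, - 8/3,0,22, 37,39,67, 73.12,74,76, 86] 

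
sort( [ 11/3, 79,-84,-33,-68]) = [ - 84, - 68 ,-33, 11/3, 79 ] 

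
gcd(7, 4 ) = 1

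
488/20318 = 244/10159   =  0.02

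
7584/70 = 108 + 12/35 = 108.34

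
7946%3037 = 1872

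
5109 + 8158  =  13267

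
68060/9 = 68060/9  =  7562.22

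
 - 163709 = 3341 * (-49)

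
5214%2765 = 2449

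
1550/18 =775/9 = 86.11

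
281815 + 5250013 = 5531828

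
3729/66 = 113/2 = 56.50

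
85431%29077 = 27277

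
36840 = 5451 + 31389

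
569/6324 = 569/6324= 0.09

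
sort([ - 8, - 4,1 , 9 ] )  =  [-8, - 4, 1,9 ] 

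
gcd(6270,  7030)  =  190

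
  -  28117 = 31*( - 907)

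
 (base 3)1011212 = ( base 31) rn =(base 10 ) 860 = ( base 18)2be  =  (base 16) 35C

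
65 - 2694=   -  2629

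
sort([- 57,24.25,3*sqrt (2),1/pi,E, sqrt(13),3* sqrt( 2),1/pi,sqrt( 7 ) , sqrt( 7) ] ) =[ - 57,1/pi, 1/pi, sqrt( 7), sqrt( 7 ),E,sqrt( 13),3*sqrt( 2), 3*sqrt( 2),24.25 ] 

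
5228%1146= 644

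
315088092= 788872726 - 473784634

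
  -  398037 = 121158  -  519195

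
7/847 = 1/121 = 0.01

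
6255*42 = 262710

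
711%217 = 60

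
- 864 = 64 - 928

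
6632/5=1326 + 2/5 = 1326.40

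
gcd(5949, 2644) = 661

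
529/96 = 5 + 49/96  =  5.51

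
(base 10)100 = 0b1100100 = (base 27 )3J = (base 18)5A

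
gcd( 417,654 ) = 3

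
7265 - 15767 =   -  8502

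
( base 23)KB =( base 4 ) 13113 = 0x1D7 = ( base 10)471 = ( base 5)3341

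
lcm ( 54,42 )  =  378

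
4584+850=5434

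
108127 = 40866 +67261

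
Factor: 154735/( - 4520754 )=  - 2^( - 1)*3^( - 2) *5^1 * 4421^1*35879^( - 1) = -22105/645822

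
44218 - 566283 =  - 522065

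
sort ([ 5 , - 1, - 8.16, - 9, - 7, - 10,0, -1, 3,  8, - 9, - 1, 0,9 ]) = [ -10 , - 9 ,  -  9,-8.16, - 7,-1, - 1 ,- 1, 0 , 0, 3,5,  8, 9 ]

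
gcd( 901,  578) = 17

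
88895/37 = 88895/37 = 2402.57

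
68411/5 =68411/5= 13682.20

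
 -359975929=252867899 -612843828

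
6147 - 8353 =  -2206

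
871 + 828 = 1699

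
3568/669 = 16/3 = 5.33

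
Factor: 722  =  2^1*19^2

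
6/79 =6/79= 0.08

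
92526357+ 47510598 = 140036955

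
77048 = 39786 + 37262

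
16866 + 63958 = 80824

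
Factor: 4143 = 3^1*1381^1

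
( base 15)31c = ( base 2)1010111110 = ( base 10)702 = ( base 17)275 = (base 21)1c9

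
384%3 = 0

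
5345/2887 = 5345/2887 = 1.85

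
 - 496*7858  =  -3897568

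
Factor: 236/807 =2^2*3^(-1)*59^1*269^( - 1 ) 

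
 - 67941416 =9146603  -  77088019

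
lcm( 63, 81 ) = 567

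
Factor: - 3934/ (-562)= 7 = 7^1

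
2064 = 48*43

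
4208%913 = 556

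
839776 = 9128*92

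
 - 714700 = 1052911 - 1767611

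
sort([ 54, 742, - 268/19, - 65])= [ - 65, - 268/19, 54,742]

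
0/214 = 0 =0.00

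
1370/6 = 228 + 1/3 = 228.33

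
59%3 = 2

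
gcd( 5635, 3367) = 7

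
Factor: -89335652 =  - 2^2 * 7^1*3190559^1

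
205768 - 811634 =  - 605866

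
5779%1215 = 919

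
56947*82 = 4669654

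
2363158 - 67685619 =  - 65322461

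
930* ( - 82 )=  - 76260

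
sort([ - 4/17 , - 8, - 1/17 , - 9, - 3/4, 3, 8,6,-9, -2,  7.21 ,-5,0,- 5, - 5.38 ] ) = [ - 9 , - 9,-8, - 5.38,  -  5, - 5, - 2, - 3/4, - 4/17,-1/17,0, 3, 6, 7.21, 8]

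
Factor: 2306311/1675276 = 2^(  -  2)* 7^1*329473^1*418819^( - 1)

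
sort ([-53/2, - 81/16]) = [ - 53/2, - 81/16]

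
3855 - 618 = 3237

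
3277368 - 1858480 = 1418888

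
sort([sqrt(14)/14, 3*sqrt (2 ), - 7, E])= [-7, sqrt( 14)/14, E,3*sqrt( 2) ]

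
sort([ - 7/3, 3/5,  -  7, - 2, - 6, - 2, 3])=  [ - 7, - 6, - 7/3, - 2, - 2, 3/5,3] 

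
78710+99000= 177710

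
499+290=789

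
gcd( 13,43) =1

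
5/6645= 1/1329 = 0.00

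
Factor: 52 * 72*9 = 33696 = 2^5*3^4*13^1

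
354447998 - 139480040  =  214967958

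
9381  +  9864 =19245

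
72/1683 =8/187  =  0.04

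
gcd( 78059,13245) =1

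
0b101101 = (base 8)55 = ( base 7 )63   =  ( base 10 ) 45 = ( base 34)1B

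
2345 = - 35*( - 67)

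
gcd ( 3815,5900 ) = 5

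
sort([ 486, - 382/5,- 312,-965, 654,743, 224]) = [ -965, - 312, - 382/5, 224,486, 654, 743] 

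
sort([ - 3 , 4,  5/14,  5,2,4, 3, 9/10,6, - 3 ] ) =[ - 3, - 3 , 5/14,  9/10,  2,  3, 4,4 , 5, 6]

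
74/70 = 1 + 2/35 =1.06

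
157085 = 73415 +83670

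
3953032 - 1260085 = 2692947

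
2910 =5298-2388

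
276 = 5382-5106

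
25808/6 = 12904/3= 4301.33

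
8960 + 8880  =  17840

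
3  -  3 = 0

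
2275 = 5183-2908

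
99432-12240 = 87192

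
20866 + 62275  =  83141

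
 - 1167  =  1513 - 2680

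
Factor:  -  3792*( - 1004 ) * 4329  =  16481230272 = 2^6*3^3*13^1*37^1*79^1*251^1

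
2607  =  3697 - 1090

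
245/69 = 245/69=3.55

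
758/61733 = 758/61733= 0.01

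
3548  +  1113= 4661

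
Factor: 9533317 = 9533317^1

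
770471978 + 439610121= 1210082099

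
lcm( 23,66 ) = 1518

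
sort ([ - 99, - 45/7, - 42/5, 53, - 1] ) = [-99,-42/5, - 45/7, - 1, 53]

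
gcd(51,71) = 1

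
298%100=98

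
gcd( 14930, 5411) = 1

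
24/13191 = 8/4397 = 0.00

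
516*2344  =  1209504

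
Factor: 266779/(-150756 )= - 361/204 = - 2^( - 2 )*3^( - 1)*17^(-1)*19^2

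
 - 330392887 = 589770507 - 920163394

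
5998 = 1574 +4424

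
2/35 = 2/35  =  0.06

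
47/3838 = 47/3838= 0.01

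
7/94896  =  7/94896  =  0.00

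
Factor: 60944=2^4*13^1 * 293^1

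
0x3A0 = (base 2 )1110100000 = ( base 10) 928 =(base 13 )565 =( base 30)10s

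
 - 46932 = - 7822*6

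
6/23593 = 6/23593=0.00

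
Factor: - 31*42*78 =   -  101556 = -2^2 * 3^2*7^1*13^1 * 31^1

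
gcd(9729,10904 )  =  47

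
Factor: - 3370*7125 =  - 2^1*3^1*5^4 * 19^1*337^1 = - 24011250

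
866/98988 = 433/49494 = 0.01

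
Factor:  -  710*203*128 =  - 18448640= - 2^8*  5^1 *7^1*29^1*71^1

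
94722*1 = 94722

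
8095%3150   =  1795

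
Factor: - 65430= -2^1 * 3^2 * 5^1*727^1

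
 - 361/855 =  - 1 + 26/45 = -0.42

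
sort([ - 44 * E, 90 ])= [ - 44 * E, 90 ] 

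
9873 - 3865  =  6008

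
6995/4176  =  1+2819/4176=1.68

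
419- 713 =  - 294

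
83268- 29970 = 53298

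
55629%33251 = 22378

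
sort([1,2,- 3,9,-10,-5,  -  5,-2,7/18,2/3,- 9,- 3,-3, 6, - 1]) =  [ - 10 ,-9,-5 , - 5,-3,-3, - 3 , - 2 , - 1,  7/18,2/3, 1,2 , 6 , 9]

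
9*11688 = 105192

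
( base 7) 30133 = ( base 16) 1C6C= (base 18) 1484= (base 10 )7276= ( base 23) DH8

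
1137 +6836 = 7973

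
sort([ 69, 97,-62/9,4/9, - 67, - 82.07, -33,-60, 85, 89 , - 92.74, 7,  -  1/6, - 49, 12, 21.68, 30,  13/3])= [ - 92.74, - 82.07, - 67 , - 60 , - 49, - 33, - 62/9,-1/6, 4/9, 13/3,  7, 12,21.68 , 30,69,  85, 89, 97 ]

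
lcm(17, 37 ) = 629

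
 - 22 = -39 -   -  17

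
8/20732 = 2/5183 = 0.00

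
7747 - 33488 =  - 25741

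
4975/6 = 4975/6 = 829.17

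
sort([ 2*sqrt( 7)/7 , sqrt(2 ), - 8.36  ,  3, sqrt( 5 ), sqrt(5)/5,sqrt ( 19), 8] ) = [-8.36,sqrt( 5 )/5, 2*sqrt( 7 ) /7, sqrt( 2 ),sqrt( 5),3, sqrt( 19 ),8 ] 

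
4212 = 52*81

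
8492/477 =17 + 383/477 = 17.80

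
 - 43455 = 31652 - 75107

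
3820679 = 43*88853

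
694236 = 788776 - 94540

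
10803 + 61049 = 71852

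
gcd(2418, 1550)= 62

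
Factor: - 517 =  - 11^1*47^1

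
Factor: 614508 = 2^2*3^1 * 41^1*1249^1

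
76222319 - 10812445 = 65409874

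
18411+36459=54870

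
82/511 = 82/511 = 0.16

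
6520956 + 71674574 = 78195530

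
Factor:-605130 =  - 2^1*3^1*5^1*23^1*877^1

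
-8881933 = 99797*(-89)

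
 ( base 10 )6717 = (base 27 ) 95l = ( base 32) 6ht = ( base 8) 15075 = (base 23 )CG1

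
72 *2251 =162072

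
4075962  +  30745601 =34821563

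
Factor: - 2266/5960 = -1133/2980  =  - 2^ (-2) * 5^(- 1)*11^1*103^1*149^( - 1) 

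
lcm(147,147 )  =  147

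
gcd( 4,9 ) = 1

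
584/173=584/173 = 3.38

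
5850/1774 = 3+264/887 = 3.30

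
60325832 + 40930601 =101256433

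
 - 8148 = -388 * 21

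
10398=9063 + 1335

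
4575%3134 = 1441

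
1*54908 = 54908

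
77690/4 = 38845/2 = 19422.50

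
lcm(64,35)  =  2240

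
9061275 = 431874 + 8629401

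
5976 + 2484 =8460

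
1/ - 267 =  - 1/267=- 0.00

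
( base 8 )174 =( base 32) 3s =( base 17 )75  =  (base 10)124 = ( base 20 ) 64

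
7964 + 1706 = 9670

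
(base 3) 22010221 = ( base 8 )13462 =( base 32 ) 5PI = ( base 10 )5938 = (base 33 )5EV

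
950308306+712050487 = 1662358793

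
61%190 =61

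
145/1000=29/200 = 0.14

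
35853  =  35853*1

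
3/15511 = 3/15511= 0.00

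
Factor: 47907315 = 3^3*5^1 * 354869^1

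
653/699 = 653/699 = 0.93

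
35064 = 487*72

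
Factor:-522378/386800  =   - 261189/193400 = - 2^ ( - 3)*3^2*5^( - 2 )*967^ ( - 1 )*29021^1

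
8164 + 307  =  8471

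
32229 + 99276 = 131505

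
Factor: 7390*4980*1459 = 53694409800 = 2^3  *3^1*5^2*83^1*739^1*1459^1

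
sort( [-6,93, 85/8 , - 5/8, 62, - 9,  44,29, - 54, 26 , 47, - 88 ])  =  [ - 88, -54, - 9, - 6, - 5/8, 85/8,  26,29,44,  47,62,93] 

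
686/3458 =49/247 = 0.20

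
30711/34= 903+9/34 =903.26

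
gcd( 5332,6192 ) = 172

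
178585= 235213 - 56628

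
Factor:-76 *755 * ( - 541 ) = 2^2*5^1*19^1*151^1*541^1 = 31042580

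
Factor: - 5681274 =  - 2^1*3^1*29^1*103^1*317^1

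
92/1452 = 23/363 = 0.06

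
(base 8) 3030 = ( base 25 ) 2ca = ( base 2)11000011000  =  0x618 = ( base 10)1560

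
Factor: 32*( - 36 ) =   -  1152 = - 2^7*3^2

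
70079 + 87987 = 158066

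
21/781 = 21/781 = 0.03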